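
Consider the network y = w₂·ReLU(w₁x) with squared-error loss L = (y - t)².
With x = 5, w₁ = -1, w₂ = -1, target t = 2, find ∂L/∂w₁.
∂L/∂w₁ = 0

Forward pass:
z = w₁x = -1×5 = -5
h = ReLU(-5) = 0
y = w₂h = -1×0 = 0

Backward pass:
∂L/∂y = 2(y - t) = 2(0 - 2) = -4
∂y/∂h = w₂ = -1
∂h/∂z = 0 (ReLU derivative)
∂z/∂w₁ = x = 5

∂L/∂w₁ = -4 × -1 × 0 × 5 = 0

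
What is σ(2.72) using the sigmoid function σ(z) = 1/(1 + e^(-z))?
0.9382

sigmoid(2.72) = 1/(1 + e^(-2.72)) = 1/(1 + 0.06587) = 0.9382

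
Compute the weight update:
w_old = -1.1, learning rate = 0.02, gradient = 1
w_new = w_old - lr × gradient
w_new = -1.12

w_new = w - η·∂L/∂w = -1.1 - 0.02×(1) = -1.1 - (0.02) = -1.12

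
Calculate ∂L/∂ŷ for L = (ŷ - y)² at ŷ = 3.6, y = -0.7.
∂L/∂ŷ = 8.6

∂L/∂ŷ = 2(ŷ - y) = 2(3.6 - -0.7) = 2(4.3) = 8.6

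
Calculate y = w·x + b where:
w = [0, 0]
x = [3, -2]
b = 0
y = 0

y = (0)(3) + (0)(-2) + 0 = 0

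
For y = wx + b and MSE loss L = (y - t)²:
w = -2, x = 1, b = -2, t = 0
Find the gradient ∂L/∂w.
∂L/∂w = -8

y = wx + b = (-2)(1) + -2 = -4
∂L/∂y = 2(y - t) = 2(-4 - 0) = -8
∂y/∂w = x = 1
∂L/∂w = ∂L/∂y · ∂y/∂w = -8 × 1 = -8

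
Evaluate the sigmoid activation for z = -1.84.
0.1371

sigmoid(-1.84) = 1/(1 + e^(1.84)) = 1/(1 + 6.297) = 0.1371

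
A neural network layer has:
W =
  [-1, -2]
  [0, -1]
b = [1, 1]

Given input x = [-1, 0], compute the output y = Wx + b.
y = [2, 1]

Wx = [-1×-1 + -2×0, 0×-1 + -1×0]
   = [1, 0]
y = Wx + b = [1 + 1, 0 + 1] = [2, 1]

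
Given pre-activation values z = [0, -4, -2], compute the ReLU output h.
h = [0, 0, 0]

ReLU applied element-wise: max(0,0)=0, max(0,-4)=0, max(0,-2)=0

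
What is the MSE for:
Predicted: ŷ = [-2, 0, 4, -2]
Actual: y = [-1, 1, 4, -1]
MSE = 0.75

MSE = (1/4)((-2--1)² + (0-1)² + (4-4)² + (-2--1)²) = (1/4)(1 + 1 + 0 + 1) = 0.75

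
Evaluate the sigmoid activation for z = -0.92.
0.285

sigmoid(-0.92) = 1/(1 + e^(0.92)) = 1/(1 + 2.509) = 0.285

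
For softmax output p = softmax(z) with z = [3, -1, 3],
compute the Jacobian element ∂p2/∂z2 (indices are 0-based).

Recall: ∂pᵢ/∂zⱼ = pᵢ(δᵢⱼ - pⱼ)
∂p2/∂z2 = 0.25

p = softmax(z) = [0.4955, 0.009075, 0.4955]
p2 = 0.4955

∂p2/∂z2 = p2(1 - p2) = 0.4955 × (1 - 0.4955) = 0.25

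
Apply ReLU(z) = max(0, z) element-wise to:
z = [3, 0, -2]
h = [3, 0, 0]

ReLU applied element-wise: max(0,3)=3, max(0,0)=0, max(0,-2)=0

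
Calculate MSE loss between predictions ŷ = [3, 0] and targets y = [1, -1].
MSE = 2.5

MSE = (1/2)((3-1)² + (0--1)²) = (1/2)(4 + 1) = 2.5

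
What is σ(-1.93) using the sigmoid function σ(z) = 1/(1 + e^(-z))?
0.1268

sigmoid(-1.93) = 1/(1 + e^(1.93)) = 1/(1 + 6.89) = 0.1268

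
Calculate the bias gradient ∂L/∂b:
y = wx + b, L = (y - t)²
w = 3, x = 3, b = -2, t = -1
∂L/∂b = 16

y = wx + b = (3)(3) + -2 = 7
∂L/∂y = 2(y - t) = 2(7 - -1) = 16
∂y/∂b = 1
∂L/∂b = ∂L/∂y · ∂y/∂b = 16 × 1 = 16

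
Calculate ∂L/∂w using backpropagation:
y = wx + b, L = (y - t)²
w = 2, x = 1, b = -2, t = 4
∂L/∂w = -8

y = wx + b = (2)(1) + -2 = 0
∂L/∂y = 2(y - t) = 2(0 - 4) = -8
∂y/∂w = x = 1
∂L/∂w = ∂L/∂y · ∂y/∂w = -8 × 1 = -8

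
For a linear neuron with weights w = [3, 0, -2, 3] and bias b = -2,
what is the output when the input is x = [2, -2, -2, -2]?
y = 2

y = (3)(2) + (0)(-2) + (-2)(-2) + (3)(-2) + -2 = 2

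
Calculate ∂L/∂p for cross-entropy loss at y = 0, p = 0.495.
∂L/∂p = 1.98

∂L/∂p = -y/p + (1-y)/(1-p) = 0 + 1/0.505 = 1.98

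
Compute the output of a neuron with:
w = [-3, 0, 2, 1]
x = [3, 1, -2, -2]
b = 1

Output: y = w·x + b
y = -14

y = (-3)(3) + (0)(1) + (2)(-2) + (1)(-2) + 1 = -14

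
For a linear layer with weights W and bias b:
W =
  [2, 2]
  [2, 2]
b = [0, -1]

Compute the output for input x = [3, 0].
y = [6, 5]

Wx = [2×3 + 2×0, 2×3 + 2×0]
   = [6, 6]
y = Wx + b = [6 + 0, 6 + -1] = [6, 5]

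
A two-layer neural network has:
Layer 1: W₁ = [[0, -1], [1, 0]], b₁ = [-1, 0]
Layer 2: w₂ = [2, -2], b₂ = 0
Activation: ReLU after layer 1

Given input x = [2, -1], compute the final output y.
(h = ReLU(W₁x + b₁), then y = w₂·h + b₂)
y = -4

Layer 1 pre-activation: z₁ = [0, 2]
After ReLU: h = [0, 2]
Layer 2 output: y = 2×0 + -2×2 + 0 = -4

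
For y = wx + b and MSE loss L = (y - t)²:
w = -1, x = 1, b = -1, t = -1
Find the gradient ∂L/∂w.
∂L/∂w = -2

y = wx + b = (-1)(1) + -1 = -2
∂L/∂y = 2(y - t) = 2(-2 - -1) = -2
∂y/∂w = x = 1
∂L/∂w = ∂L/∂y · ∂y/∂w = -2 × 1 = -2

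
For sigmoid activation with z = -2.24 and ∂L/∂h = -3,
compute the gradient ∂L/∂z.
∂L/∂z = -0.2609

σ(-2.24) = 0.09622
σ'(-2.24) = σ(-2.24)(1 - σ(-2.24)) = 0.09622 × 0.9038 = 0.08696
∂L/∂z = ∂L/∂h · σ'(z) = -3 × 0.08696 = -0.2609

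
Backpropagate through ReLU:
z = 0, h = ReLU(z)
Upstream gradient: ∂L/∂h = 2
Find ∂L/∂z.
∂L/∂z = 0

h = ReLU(0) = 0
At z = 0: ∂h/∂z = 0 (by convention)
∂L/∂z = ∂L/∂h · ∂h/∂z = 2 × 0 = 0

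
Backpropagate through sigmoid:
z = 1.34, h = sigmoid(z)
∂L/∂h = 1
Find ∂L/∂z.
∂L/∂z = 0.1644

σ(1.34) = 0.7925
σ'(1.34) = σ(1.34)(1 - σ(1.34)) = 0.7925 × 0.2075 = 0.1644
∂L/∂z = ∂L/∂h · σ'(z) = 1 × 0.1644 = 0.1644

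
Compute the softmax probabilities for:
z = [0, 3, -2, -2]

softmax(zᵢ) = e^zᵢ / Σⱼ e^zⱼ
p = [0.0468, 0.9405, 0.0063, 0.0063]

exp(z) = [1, 20.09, 0.1353, 0.1353]
Sum = 21.36
p = [0.0468, 0.9405, 0.0063, 0.0063]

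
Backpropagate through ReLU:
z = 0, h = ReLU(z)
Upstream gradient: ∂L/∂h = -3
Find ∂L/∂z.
∂L/∂z = 0

h = ReLU(0) = 0
At z = 0: ∂h/∂z = 0 (by convention)
∂L/∂z = ∂L/∂h · ∂h/∂z = -3 × 0 = 0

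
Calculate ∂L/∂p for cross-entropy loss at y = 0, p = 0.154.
∂L/∂p = 1.182

∂L/∂p = -y/p + (1-y)/(1-p) = 0 + 1/0.846 = 1.182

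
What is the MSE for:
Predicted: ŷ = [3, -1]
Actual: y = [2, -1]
MSE = 0.5

MSE = (1/2)((3-2)² + (-1--1)²) = (1/2)(1 + 0) = 0.5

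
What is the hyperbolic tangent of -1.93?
-0.9587

tanh(-1.93) = (e^(-1.93) - e^(1.93))/(e^(-1.93) + e^(1.93)) = -0.9587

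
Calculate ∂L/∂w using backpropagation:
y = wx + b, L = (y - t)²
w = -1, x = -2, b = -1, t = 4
∂L/∂w = 12

y = wx + b = (-1)(-2) + -1 = 1
∂L/∂y = 2(y - t) = 2(1 - 4) = -6
∂y/∂w = x = -2
∂L/∂w = ∂L/∂y · ∂y/∂w = -6 × -2 = 12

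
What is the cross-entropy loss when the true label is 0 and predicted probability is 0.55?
L = 0.7985

L = -0·log(0.55) - 1·log(0.45) = -log(0.45) = 0.7985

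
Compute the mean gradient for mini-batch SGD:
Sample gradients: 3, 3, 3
Average gradient = 3

Average = (1/3)(3 + 3 + 3) = 9/3 = 3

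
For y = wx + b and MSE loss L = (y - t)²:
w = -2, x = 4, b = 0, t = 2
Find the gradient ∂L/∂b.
∂L/∂b = -20

y = wx + b = (-2)(4) + 0 = -8
∂L/∂y = 2(y - t) = 2(-8 - 2) = -20
∂y/∂b = 1
∂L/∂b = ∂L/∂y · ∂y/∂b = -20 × 1 = -20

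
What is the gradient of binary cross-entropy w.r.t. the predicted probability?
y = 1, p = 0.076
∂L/∂p = -13.16

∂L/∂p = -y/p + (1-y)/(1-p) = -1/0.076 + 0 = -13.16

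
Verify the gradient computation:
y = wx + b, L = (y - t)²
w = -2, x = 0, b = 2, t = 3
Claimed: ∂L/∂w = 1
Incorrect

y = (-2)(0) + 2 = 2
∂L/∂y = 2(y - t) = 2(2 - 3) = -2
∂y/∂w = x = 0
∂L/∂w = -2 × 0 = 0

Claimed value: 1
Incorrect: The correct gradient is 0.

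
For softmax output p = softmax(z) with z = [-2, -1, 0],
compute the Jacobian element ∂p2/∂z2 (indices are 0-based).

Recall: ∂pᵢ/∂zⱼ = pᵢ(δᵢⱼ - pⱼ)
∂p2/∂z2 = 0.2227

p = softmax(z) = [0.09003, 0.2447, 0.6652]
p2 = 0.6652

∂p2/∂z2 = p2(1 - p2) = 0.6652 × (1 - 0.6652) = 0.2227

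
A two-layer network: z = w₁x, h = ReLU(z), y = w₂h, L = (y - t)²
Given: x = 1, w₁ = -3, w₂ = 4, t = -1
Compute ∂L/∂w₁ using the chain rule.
∂L/∂w₁ = 0

Forward pass:
z = w₁x = -3×1 = -3
h = ReLU(-3) = 0
y = w₂h = 4×0 = 0

Backward pass:
∂L/∂y = 2(y - t) = 2(0 - -1) = 2
∂y/∂h = w₂ = 4
∂h/∂z = 0 (ReLU derivative)
∂z/∂w₁ = x = 1

∂L/∂w₁ = 2 × 4 × 0 × 1 = 0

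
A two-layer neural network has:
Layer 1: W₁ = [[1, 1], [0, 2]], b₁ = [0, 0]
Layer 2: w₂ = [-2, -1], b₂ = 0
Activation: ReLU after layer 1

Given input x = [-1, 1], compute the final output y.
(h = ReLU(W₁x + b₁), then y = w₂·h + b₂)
y = -2

Layer 1 pre-activation: z₁ = [0, 2]
After ReLU: h = [0, 2]
Layer 2 output: y = -2×0 + -1×2 + 0 = -2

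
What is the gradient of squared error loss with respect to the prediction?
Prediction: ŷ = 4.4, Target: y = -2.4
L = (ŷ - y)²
∂L/∂ŷ = 13.6

∂L/∂ŷ = 2(ŷ - y) = 2(4.4 - -2.4) = 2(6.8) = 13.6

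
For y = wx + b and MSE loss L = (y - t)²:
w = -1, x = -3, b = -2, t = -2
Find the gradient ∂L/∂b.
∂L/∂b = 6

y = wx + b = (-1)(-3) + -2 = 1
∂L/∂y = 2(y - t) = 2(1 - -2) = 6
∂y/∂b = 1
∂L/∂b = ∂L/∂y · ∂y/∂b = 6 × 1 = 6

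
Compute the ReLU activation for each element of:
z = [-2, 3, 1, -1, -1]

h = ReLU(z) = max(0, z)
h = [0, 3, 1, 0, 0]

ReLU applied element-wise: max(0,-2)=0, max(0,3)=3, max(0,1)=1, max(0,-1)=0, max(0,-1)=0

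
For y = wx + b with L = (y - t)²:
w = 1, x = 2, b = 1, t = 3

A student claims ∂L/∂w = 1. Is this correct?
Incorrect

y = (1)(2) + 1 = 3
∂L/∂y = 2(y - t) = 2(3 - 3) = 0
∂y/∂w = x = 2
∂L/∂w = 0 × 2 = 0

Claimed value: 1
Incorrect: The correct gradient is 0.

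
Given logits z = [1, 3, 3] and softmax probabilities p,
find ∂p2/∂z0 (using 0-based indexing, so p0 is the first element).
∂p2/∂z0 = -0.02968

p = softmax(z) = [0.06338, 0.4683, 0.4683]
p2 = 0.4683, p0 = 0.06338

∂p2/∂z0 = -p2 × p0 = -0.4683 × 0.06338 = -0.02968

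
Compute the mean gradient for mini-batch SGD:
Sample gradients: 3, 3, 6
Average gradient = 4

Average = (1/3)(3 + 3 + 6) = 12/3 = 4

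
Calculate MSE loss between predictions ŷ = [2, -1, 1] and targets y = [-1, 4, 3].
MSE = 12.67

MSE = (1/3)((2--1)² + (-1-4)² + (1-3)²) = (1/3)(9 + 25 + 4) = 12.67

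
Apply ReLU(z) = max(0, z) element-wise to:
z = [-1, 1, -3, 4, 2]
h = [0, 1, 0, 4, 2]

ReLU applied element-wise: max(0,-1)=0, max(0,1)=1, max(0,-3)=0, max(0,4)=4, max(0,2)=2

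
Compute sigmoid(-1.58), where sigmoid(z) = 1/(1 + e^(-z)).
0.1708

sigmoid(-1.58) = 1/(1 + e^(1.58)) = 1/(1 + 4.855) = 0.1708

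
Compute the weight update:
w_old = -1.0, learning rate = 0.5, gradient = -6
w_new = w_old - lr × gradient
w_new = 2

w_new = w - η·∂L/∂w = -1.0 - 0.5×(-6) = -1.0 - (-3) = 2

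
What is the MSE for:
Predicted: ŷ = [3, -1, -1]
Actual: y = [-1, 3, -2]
MSE = 11

MSE = (1/3)((3--1)² + (-1-3)² + (-1--2)²) = (1/3)(16 + 16 + 1) = 11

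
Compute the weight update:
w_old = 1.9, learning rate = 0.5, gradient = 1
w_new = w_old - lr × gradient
w_new = 1.4

w_new = w - η·∂L/∂w = 1.9 - 0.5×(1) = 1.9 - (0.5) = 1.4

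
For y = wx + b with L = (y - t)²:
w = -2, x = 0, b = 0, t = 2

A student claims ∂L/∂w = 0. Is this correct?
Correct

y = (-2)(0) + 0 = 0
∂L/∂y = 2(y - t) = 2(0 - 2) = -4
∂y/∂w = x = 0
∂L/∂w = -4 × 0 = 0

Claimed value: 0
Correct: The correct gradient is 0.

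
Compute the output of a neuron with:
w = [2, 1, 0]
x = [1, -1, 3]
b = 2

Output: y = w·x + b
y = 3

y = (2)(1) + (1)(-1) + (0)(3) + 2 = 3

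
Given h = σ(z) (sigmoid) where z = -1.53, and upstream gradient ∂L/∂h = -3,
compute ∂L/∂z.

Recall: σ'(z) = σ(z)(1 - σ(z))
∂L/∂z = -0.4389

σ(-1.53) = 0.178
σ'(-1.53) = σ(-1.53)(1 - σ(-1.53)) = 0.178 × 0.822 = 0.1463
∂L/∂z = ∂L/∂h · σ'(z) = -3 × 0.1463 = -0.4389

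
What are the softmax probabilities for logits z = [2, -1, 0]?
p = [0.8438, 0.042, 0.1142]

exp(z) = [7.389, 0.3679, 1]
Sum = 8.757
p = [0.8438, 0.042, 0.1142]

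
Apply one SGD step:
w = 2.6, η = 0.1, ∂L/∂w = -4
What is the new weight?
w_new = 3

w_new = w - η·∂L/∂w = 2.6 - 0.1×(-4) = 2.6 - (-0.4) = 3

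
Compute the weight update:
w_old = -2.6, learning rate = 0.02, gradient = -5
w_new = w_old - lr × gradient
w_new = -2.5

w_new = w - η·∂L/∂w = -2.6 - 0.02×(-5) = -2.6 - (-0.1) = -2.5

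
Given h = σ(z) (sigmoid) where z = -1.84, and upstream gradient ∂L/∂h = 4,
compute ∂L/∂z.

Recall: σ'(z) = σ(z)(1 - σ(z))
∂L/∂z = 0.4731

σ(-1.84) = 0.1371
σ'(-1.84) = σ(-1.84)(1 - σ(-1.84)) = 0.1371 × 0.8629 = 0.1183
∂L/∂z = ∂L/∂h · σ'(z) = 4 × 0.1183 = 0.4731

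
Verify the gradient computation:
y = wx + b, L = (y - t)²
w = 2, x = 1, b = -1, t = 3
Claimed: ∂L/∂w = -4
Correct

y = (2)(1) + -1 = 1
∂L/∂y = 2(y - t) = 2(1 - 3) = -4
∂y/∂w = x = 1
∂L/∂w = -4 × 1 = -4

Claimed value: -4
Correct: The correct gradient is -4.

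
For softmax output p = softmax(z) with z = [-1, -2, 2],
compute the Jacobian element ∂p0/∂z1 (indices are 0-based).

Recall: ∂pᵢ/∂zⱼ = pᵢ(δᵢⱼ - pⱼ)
∂p0/∂z1 = -0.0007993

p = softmax(z) = [0.04661, 0.01715, 0.9362]
p0 = 0.04661, p1 = 0.01715

∂p0/∂z1 = -p0 × p1 = -0.04661 × 0.01715 = -0.0007993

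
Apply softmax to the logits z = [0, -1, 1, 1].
p = [0.147, 0.0541, 0.3995, 0.3995]

exp(z) = [1, 0.3679, 2.718, 2.718]
Sum = 6.804
p = [0.147, 0.0541, 0.3995, 0.3995]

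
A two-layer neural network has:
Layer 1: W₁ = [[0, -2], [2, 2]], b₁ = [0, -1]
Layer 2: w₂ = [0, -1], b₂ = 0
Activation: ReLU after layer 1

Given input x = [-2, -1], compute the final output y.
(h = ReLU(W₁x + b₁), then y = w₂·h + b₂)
y = 0

Layer 1 pre-activation: z₁ = [2, -7]
After ReLU: h = [2, 0]
Layer 2 output: y = 0×2 + -1×0 + 0 = 0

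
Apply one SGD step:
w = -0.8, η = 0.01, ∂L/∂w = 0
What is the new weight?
w_new = -0.8

w_new = w - η·∂L/∂w = -0.8 - 0.01×(0) = -0.8 - (0) = -0.8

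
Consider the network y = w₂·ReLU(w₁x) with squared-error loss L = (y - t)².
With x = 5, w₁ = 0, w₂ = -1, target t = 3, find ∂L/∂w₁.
∂L/∂w₁ = 0

Forward pass:
z = w₁x = 0×5 = 0
h = ReLU(0) = 0
y = w₂h = -1×0 = 0

Backward pass:
∂L/∂y = 2(y - t) = 2(0 - 3) = -6
∂y/∂h = w₂ = -1
∂h/∂z = 0 (ReLU derivative)
∂z/∂w₁ = x = 5

∂L/∂w₁ = -6 × -1 × 0 × 5 = 0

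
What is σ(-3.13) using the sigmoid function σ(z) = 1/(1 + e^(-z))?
0.04189

sigmoid(-3.13) = 1/(1 + e^(3.13)) = 1/(1 + 22.87) = 0.04189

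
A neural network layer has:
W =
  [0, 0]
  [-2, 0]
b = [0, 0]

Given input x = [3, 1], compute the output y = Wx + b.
y = [0, -6]

Wx = [0×3 + 0×1, -2×3 + 0×1]
   = [0, -6]
y = Wx + b = [0 + 0, -6 + 0] = [0, -6]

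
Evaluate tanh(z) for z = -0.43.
-0.4053

tanh(-0.43) = (e^(-0.43) - e^(0.43))/(e^(-0.43) + e^(0.43)) = -0.4053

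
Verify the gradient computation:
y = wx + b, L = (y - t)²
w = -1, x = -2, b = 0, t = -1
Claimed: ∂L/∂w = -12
Correct

y = (-1)(-2) + 0 = 2
∂L/∂y = 2(y - t) = 2(2 - -1) = 6
∂y/∂w = x = -2
∂L/∂w = 6 × -2 = -12

Claimed value: -12
Correct: The correct gradient is -12.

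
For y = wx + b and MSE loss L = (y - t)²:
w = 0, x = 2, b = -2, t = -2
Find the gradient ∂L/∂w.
∂L/∂w = 0

y = wx + b = (0)(2) + -2 = -2
∂L/∂y = 2(y - t) = 2(-2 - -2) = 0
∂y/∂w = x = 2
∂L/∂w = ∂L/∂y · ∂y/∂w = 0 × 2 = 0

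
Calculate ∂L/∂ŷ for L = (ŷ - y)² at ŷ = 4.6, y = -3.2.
∂L/∂ŷ = 15.6

∂L/∂ŷ = 2(ŷ - y) = 2(4.6 - -3.2) = 2(7.8) = 15.6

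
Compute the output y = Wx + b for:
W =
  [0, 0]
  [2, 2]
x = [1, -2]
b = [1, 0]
y = [1, -2]

Wx = [0×1 + 0×-2, 2×1 + 2×-2]
   = [0, -2]
y = Wx + b = [0 + 1, -2 + 0] = [1, -2]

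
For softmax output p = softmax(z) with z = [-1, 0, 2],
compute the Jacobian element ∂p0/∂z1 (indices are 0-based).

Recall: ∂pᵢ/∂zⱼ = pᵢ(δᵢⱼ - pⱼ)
∂p0/∂z1 = -0.004797

p = softmax(z) = [0.04201, 0.1142, 0.8438]
p0 = 0.04201, p1 = 0.1142

∂p0/∂z1 = -p0 × p1 = -0.04201 × 0.1142 = -0.004797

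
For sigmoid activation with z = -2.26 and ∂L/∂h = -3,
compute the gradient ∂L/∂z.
∂L/∂z = -0.2567

σ(-2.26) = 0.09449
σ'(-2.26) = σ(-2.26)(1 - σ(-2.26)) = 0.09449 × 0.9055 = 0.08556
∂L/∂z = ∂L/∂h · σ'(z) = -3 × 0.08556 = -0.2567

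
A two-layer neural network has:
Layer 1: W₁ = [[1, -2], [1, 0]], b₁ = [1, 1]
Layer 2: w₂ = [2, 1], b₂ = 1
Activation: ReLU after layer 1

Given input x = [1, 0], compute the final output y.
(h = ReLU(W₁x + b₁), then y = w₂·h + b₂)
y = 7

Layer 1 pre-activation: z₁ = [2, 2]
After ReLU: h = [2, 2]
Layer 2 output: y = 2×2 + 1×2 + 1 = 7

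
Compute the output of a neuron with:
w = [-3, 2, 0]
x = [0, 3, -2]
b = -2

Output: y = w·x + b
y = 4

y = (-3)(0) + (2)(3) + (0)(-2) + -2 = 4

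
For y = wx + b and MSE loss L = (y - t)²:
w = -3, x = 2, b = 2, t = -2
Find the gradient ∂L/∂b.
∂L/∂b = -4

y = wx + b = (-3)(2) + 2 = -4
∂L/∂y = 2(y - t) = 2(-4 - -2) = -4
∂y/∂b = 1
∂L/∂b = ∂L/∂y · ∂y/∂b = -4 × 1 = -4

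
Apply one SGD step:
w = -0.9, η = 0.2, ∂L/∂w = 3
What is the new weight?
w_new = -1.5

w_new = w - η·∂L/∂w = -0.9 - 0.2×(3) = -0.9 - (0.6) = -1.5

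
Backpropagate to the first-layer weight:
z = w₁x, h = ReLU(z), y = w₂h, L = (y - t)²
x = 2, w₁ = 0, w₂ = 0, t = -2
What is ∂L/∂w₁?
∂L/∂w₁ = 0

Forward pass:
z = w₁x = 0×2 = 0
h = ReLU(0) = 0
y = w₂h = 0×0 = 0

Backward pass:
∂L/∂y = 2(y - t) = 2(0 - -2) = 4
∂y/∂h = w₂ = 0
∂h/∂z = 0 (ReLU derivative)
∂z/∂w₁ = x = 2

∂L/∂w₁ = 4 × 0 × 0 × 2 = 0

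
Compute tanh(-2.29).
-0.9797

tanh(-2.29) = (e^(-2.29) - e^(2.29))/(e^(-2.29) + e^(2.29)) = -0.9797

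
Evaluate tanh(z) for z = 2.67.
0.9905

tanh(2.67) = (e^(2.67) - e^(-2.67))/(e^(2.67) + e^(-2.67)) = 0.9905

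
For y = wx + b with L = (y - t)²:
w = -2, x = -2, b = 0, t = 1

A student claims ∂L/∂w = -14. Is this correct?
Incorrect

y = (-2)(-2) + 0 = 4
∂L/∂y = 2(y - t) = 2(4 - 1) = 6
∂y/∂w = x = -2
∂L/∂w = 6 × -2 = -12

Claimed value: -14
Incorrect: The correct gradient is -12.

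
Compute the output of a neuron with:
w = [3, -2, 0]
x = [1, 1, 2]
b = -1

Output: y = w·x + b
y = 0

y = (3)(1) + (-2)(1) + (0)(2) + -1 = 0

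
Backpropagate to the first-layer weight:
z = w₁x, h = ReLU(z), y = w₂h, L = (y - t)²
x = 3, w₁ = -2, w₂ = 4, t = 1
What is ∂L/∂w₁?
∂L/∂w₁ = 0

Forward pass:
z = w₁x = -2×3 = -6
h = ReLU(-6) = 0
y = w₂h = 4×0 = 0

Backward pass:
∂L/∂y = 2(y - t) = 2(0 - 1) = -2
∂y/∂h = w₂ = 4
∂h/∂z = 0 (ReLU derivative)
∂z/∂w₁ = x = 3

∂L/∂w₁ = -2 × 4 × 0 × 3 = 0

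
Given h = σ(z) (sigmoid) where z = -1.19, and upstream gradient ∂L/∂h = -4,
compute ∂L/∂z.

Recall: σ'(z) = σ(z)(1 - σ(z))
∂L/∂z = -0.7154

σ(-1.19) = 0.2333
σ'(-1.19) = σ(-1.19)(1 - σ(-1.19)) = 0.2333 × 0.7667 = 0.1788
∂L/∂z = ∂L/∂h · σ'(z) = -4 × 0.1788 = -0.7154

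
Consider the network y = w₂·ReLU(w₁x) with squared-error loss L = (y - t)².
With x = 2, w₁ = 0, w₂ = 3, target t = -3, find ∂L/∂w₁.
∂L/∂w₁ = 0

Forward pass:
z = w₁x = 0×2 = 0
h = ReLU(0) = 0
y = w₂h = 3×0 = 0

Backward pass:
∂L/∂y = 2(y - t) = 2(0 - -3) = 6
∂y/∂h = w₂ = 3
∂h/∂z = 0 (ReLU derivative)
∂z/∂w₁ = x = 2

∂L/∂w₁ = 6 × 3 × 0 × 2 = 0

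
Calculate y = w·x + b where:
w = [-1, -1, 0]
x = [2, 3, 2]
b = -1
y = -6

y = (-1)(2) + (-1)(3) + (0)(2) + -1 = -6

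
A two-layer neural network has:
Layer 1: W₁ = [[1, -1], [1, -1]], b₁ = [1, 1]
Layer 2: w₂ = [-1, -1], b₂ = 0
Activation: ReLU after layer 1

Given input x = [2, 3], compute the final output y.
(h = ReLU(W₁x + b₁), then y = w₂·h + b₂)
y = 0

Layer 1 pre-activation: z₁ = [0, 0]
After ReLU: h = [0, 0]
Layer 2 output: y = -1×0 + -1×0 + 0 = 0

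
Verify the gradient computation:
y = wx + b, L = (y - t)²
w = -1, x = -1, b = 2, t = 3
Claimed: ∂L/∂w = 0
Correct

y = (-1)(-1) + 2 = 3
∂L/∂y = 2(y - t) = 2(3 - 3) = 0
∂y/∂w = x = -1
∂L/∂w = 0 × -1 = 0

Claimed value: 0
Correct: The correct gradient is 0.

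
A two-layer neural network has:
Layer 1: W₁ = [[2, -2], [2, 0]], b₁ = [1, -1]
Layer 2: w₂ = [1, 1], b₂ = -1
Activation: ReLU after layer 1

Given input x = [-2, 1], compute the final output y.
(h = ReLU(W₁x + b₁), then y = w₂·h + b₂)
y = -1

Layer 1 pre-activation: z₁ = [-5, -5]
After ReLU: h = [0, 0]
Layer 2 output: y = 1×0 + 1×0 + -1 = -1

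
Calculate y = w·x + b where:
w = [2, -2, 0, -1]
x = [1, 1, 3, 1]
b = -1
y = -2

y = (2)(1) + (-2)(1) + (0)(3) + (-1)(1) + -1 = -2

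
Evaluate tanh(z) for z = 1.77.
0.9436

tanh(1.77) = (e^(1.77) - e^(-1.77))/(e^(1.77) + e^(-1.77)) = 0.9436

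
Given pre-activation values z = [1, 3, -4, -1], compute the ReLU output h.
h = [1, 3, 0, 0]

ReLU applied element-wise: max(0,1)=1, max(0,3)=3, max(0,-4)=0, max(0,-1)=0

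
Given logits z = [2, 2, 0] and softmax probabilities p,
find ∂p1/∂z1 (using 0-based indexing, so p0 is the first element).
∂p1/∂z1 = 0.249

p = softmax(z) = [0.4683, 0.4683, 0.06338]
p1 = 0.4683

∂p1/∂z1 = p1(1 - p1) = 0.4683 × (1 - 0.4683) = 0.249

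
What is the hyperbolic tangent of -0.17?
-0.1684

tanh(-0.17) = (e^(-0.17) - e^(0.17))/(e^(-0.17) + e^(0.17)) = -0.1684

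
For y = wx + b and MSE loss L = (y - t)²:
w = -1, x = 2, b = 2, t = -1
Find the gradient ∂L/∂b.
∂L/∂b = 2

y = wx + b = (-1)(2) + 2 = 0
∂L/∂y = 2(y - t) = 2(0 - -1) = 2
∂y/∂b = 1
∂L/∂b = ∂L/∂y · ∂y/∂b = 2 × 1 = 2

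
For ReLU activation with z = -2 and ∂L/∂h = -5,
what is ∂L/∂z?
∂L/∂z = 0

h = ReLU(-2) = 0
Since z < 0: ∂h/∂z = 0
∂L/∂z = ∂L/∂h · ∂h/∂z = -5 × 0 = 0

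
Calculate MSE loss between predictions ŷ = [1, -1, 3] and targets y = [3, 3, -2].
MSE = 15

MSE = (1/3)((1-3)² + (-1-3)² + (3--2)²) = (1/3)(4 + 16 + 25) = 15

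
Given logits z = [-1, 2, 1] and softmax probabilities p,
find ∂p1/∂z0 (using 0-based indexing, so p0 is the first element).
∂p1/∂z0 = -0.02477

p = softmax(z) = [0.03512, 0.7054, 0.2595]
p1 = 0.7054, p0 = 0.03512

∂p1/∂z0 = -p1 × p0 = -0.7054 × 0.03512 = -0.02477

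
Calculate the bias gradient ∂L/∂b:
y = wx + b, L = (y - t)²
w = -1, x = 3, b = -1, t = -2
∂L/∂b = -4

y = wx + b = (-1)(3) + -1 = -4
∂L/∂y = 2(y - t) = 2(-4 - -2) = -4
∂y/∂b = 1
∂L/∂b = ∂L/∂y · ∂y/∂b = -4 × 1 = -4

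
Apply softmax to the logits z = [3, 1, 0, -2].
p = [0.839, 0.1135, 0.0418, 0.0057]

exp(z) = [20.09, 2.718, 1, 0.1353]
Sum = 23.94
p = [0.839, 0.1135, 0.0418, 0.0057]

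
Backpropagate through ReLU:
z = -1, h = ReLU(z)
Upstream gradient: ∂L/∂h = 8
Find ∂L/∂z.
∂L/∂z = 0

h = ReLU(-1) = 0
Since z < 0: ∂h/∂z = 0
∂L/∂z = ∂L/∂h · ∂h/∂z = 8 × 0 = 0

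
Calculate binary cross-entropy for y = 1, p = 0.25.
L = 1.386

L = -1·log(0.25) - 0·log(0.75) = -log(0.25) = 1.386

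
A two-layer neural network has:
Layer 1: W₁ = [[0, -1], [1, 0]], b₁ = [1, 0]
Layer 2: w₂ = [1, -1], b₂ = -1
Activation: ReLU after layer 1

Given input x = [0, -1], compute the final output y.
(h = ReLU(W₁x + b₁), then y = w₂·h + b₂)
y = 1

Layer 1 pre-activation: z₁ = [2, 0]
After ReLU: h = [2, 0]
Layer 2 output: y = 1×2 + -1×0 + -1 = 1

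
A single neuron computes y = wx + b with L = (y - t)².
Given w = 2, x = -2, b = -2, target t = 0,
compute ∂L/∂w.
∂L/∂w = 24

y = wx + b = (2)(-2) + -2 = -6
∂L/∂y = 2(y - t) = 2(-6 - 0) = -12
∂y/∂w = x = -2
∂L/∂w = ∂L/∂y · ∂y/∂w = -12 × -2 = 24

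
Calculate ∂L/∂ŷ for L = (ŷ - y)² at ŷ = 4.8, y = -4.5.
∂L/∂ŷ = 18.6

∂L/∂ŷ = 2(ŷ - y) = 2(4.8 - -4.5) = 2(9.3) = 18.6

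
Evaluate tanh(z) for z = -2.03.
-0.9661

tanh(-2.03) = (e^(-2.03) - e^(2.03))/(e^(-2.03) + e^(2.03)) = -0.9661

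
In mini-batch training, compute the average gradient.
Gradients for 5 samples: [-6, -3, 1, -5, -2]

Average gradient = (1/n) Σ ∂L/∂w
Average gradient = -3

Average = (1/5)(-6 + -3 + 1 + -5 + -2) = -15/5 = -3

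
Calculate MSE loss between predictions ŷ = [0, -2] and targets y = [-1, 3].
MSE = 13

MSE = (1/2)((0--1)² + (-2-3)²) = (1/2)(1 + 25) = 13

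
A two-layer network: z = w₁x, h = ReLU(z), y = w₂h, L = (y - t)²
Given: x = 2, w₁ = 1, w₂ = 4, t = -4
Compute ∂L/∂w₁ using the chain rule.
∂L/∂w₁ = 192

Forward pass:
z = w₁x = 1×2 = 2
h = ReLU(2) = 2
y = w₂h = 4×2 = 8

Backward pass:
∂L/∂y = 2(y - t) = 2(8 - -4) = 24
∂y/∂h = w₂ = 4
∂h/∂z = 1 (ReLU derivative)
∂z/∂w₁ = x = 2

∂L/∂w₁ = 24 × 4 × 1 × 2 = 192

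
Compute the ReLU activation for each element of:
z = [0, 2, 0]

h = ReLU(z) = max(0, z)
h = [0, 2, 0]

ReLU applied element-wise: max(0,0)=0, max(0,2)=2, max(0,0)=0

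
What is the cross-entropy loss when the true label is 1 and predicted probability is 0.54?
L = 0.6162

L = -1·log(0.54) - 0·log(0.46) = -log(0.54) = 0.6162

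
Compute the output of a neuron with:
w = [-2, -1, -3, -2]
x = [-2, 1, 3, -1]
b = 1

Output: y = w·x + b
y = -3

y = (-2)(-2) + (-1)(1) + (-3)(3) + (-2)(-1) + 1 = -3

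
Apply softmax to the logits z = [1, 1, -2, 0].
p = [0.4136, 0.4136, 0.0206, 0.1522]

exp(z) = [2.718, 2.718, 0.1353, 1]
Sum = 6.572
p = [0.4136, 0.4136, 0.0206, 0.1522]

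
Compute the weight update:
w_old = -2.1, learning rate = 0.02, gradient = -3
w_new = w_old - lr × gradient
w_new = -2.04

w_new = w - η·∂L/∂w = -2.1 - 0.02×(-3) = -2.1 - (-0.06) = -2.04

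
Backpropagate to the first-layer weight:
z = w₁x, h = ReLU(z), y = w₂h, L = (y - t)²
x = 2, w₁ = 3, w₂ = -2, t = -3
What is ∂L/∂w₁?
∂L/∂w₁ = 72

Forward pass:
z = w₁x = 3×2 = 6
h = ReLU(6) = 6
y = w₂h = -2×6 = -12

Backward pass:
∂L/∂y = 2(y - t) = 2(-12 - -3) = -18
∂y/∂h = w₂ = -2
∂h/∂z = 1 (ReLU derivative)
∂z/∂w₁ = x = 2

∂L/∂w₁ = -18 × -2 × 1 × 2 = 72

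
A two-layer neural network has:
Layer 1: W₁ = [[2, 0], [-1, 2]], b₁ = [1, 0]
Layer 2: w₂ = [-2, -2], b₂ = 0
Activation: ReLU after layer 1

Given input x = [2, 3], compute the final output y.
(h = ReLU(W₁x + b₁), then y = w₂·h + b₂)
y = -18

Layer 1 pre-activation: z₁ = [5, 4]
After ReLU: h = [5, 4]
Layer 2 output: y = -2×5 + -2×4 + 0 = -18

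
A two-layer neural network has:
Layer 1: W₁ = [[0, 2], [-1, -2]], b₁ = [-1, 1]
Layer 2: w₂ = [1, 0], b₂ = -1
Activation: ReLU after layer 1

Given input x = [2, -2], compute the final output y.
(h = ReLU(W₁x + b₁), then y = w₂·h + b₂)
y = -1

Layer 1 pre-activation: z₁ = [-5, 3]
After ReLU: h = [0, 3]
Layer 2 output: y = 1×0 + 0×3 + -1 = -1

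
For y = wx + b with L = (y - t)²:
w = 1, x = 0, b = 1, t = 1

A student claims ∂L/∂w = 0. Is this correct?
Correct

y = (1)(0) + 1 = 1
∂L/∂y = 2(y - t) = 2(1 - 1) = 0
∂y/∂w = x = 0
∂L/∂w = 0 × 0 = 0

Claimed value: 0
Correct: The correct gradient is 0.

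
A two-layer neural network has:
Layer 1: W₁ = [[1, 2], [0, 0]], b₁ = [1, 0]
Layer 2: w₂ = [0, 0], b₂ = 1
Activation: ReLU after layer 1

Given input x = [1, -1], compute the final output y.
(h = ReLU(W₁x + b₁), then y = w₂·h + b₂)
y = 1

Layer 1 pre-activation: z₁ = [0, 0]
After ReLU: h = [0, 0]
Layer 2 output: y = 0×0 + 0×0 + 1 = 1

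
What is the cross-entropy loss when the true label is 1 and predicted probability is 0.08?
L = 2.526

L = -1·log(0.08) - 0·log(0.92) = -log(0.08) = 2.526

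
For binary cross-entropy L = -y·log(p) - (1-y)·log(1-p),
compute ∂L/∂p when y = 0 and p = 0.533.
∂L/∂p = 2.141

∂L/∂p = -y/p + (1-y)/(1-p) = 0 + 1/0.467 = 2.141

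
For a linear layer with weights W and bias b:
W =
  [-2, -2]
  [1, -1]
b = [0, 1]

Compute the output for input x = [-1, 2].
y = [-2, -2]

Wx = [-2×-1 + -2×2, 1×-1 + -1×2]
   = [-2, -3]
y = Wx + b = [-2 + 0, -3 + 1] = [-2, -2]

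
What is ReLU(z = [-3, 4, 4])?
h = [0, 4, 4]

ReLU applied element-wise: max(0,-3)=0, max(0,4)=4, max(0,4)=4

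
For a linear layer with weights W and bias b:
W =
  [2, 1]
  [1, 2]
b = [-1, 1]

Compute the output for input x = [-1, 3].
y = [0, 6]

Wx = [2×-1 + 1×3, 1×-1 + 2×3]
   = [1, 5]
y = Wx + b = [1 + -1, 5 + 1] = [0, 6]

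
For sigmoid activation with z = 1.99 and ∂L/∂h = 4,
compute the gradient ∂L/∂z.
∂L/∂z = 0.4232

σ(1.99) = 0.8797
σ'(1.99) = σ(1.99)(1 - σ(1.99)) = 0.8797 × 0.1203 = 0.1058
∂L/∂z = ∂L/∂h · σ'(z) = 4 × 0.1058 = 0.4232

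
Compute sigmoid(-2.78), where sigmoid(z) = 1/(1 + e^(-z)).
0.05841

sigmoid(-2.78) = 1/(1 + e^(2.78)) = 1/(1 + 16.12) = 0.05841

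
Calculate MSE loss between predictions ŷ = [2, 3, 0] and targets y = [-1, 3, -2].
MSE = 4.333

MSE = (1/3)((2--1)² + (3-3)² + (0--2)²) = (1/3)(9 + 0 + 4) = 4.333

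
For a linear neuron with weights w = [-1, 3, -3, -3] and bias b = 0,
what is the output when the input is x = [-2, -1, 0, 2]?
y = -7

y = (-1)(-2) + (3)(-1) + (-3)(0) + (-3)(2) + 0 = -7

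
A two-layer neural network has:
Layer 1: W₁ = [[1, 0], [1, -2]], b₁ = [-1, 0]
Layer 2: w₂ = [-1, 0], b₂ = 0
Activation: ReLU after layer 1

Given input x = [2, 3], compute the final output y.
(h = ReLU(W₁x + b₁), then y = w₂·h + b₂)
y = -1

Layer 1 pre-activation: z₁ = [1, -4]
After ReLU: h = [1, 0]
Layer 2 output: y = -1×1 + 0×0 + 0 = -1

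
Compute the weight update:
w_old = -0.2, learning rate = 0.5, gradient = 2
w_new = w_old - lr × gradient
w_new = -1.2

w_new = w - η·∂L/∂w = -0.2 - 0.5×(2) = -0.2 - (1) = -1.2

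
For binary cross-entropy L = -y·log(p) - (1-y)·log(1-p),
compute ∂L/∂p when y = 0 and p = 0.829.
∂L/∂p = 5.848

∂L/∂p = -y/p + (1-y)/(1-p) = 0 + 1/0.171 = 5.848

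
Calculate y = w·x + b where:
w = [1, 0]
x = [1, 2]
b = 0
y = 1

y = (1)(1) + (0)(2) + 0 = 1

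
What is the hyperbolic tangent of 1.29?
0.8591

tanh(1.29) = (e^(1.29) - e^(-1.29))/(e^(1.29) + e^(-1.29)) = 0.8591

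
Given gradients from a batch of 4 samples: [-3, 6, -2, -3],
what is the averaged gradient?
Average gradient = -0.5

Average = (1/4)(-3 + 6 + -2 + -3) = -2/4 = -0.5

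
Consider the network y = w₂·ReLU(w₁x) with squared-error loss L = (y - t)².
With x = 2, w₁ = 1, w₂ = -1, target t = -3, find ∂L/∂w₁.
∂L/∂w₁ = -4

Forward pass:
z = w₁x = 1×2 = 2
h = ReLU(2) = 2
y = w₂h = -1×2 = -2

Backward pass:
∂L/∂y = 2(y - t) = 2(-2 - -3) = 2
∂y/∂h = w₂ = -1
∂h/∂z = 1 (ReLU derivative)
∂z/∂w₁ = x = 2

∂L/∂w₁ = 2 × -1 × 1 × 2 = -4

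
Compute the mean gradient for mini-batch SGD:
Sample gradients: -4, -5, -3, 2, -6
Average gradient = -3.2

Average = (1/5)(-4 + -5 + -3 + 2 + -6) = -16/5 = -3.2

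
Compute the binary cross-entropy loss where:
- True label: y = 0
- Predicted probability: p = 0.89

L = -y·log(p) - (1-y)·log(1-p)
L = 2.207

L = -0·log(0.89) - 1·log(0.11) = -log(0.11) = 2.207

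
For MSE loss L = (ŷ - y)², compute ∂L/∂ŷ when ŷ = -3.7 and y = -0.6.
∂L/∂ŷ = -6.2

∂L/∂ŷ = 2(ŷ - y) = 2(-3.7 - -0.6) = 2(-3.1) = -6.2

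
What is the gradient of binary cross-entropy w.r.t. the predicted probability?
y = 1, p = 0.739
∂L/∂p = -1.353

∂L/∂p = -y/p + (1-y)/(1-p) = -1/0.739 + 0 = -1.353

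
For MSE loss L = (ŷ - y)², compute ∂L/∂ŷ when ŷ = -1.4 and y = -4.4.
∂L/∂ŷ = 6.0

∂L/∂ŷ = 2(ŷ - y) = 2(-1.4 - -4.4) = 2(3.0) = 6.0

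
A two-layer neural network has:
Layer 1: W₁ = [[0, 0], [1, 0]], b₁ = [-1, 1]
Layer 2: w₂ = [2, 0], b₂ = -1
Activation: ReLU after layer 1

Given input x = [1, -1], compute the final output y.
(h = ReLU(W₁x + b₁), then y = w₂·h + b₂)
y = -1

Layer 1 pre-activation: z₁ = [-1, 2]
After ReLU: h = [0, 2]
Layer 2 output: y = 2×0 + 0×2 + -1 = -1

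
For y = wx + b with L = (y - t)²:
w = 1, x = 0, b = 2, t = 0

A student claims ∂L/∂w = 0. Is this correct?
Correct

y = (1)(0) + 2 = 2
∂L/∂y = 2(y - t) = 2(2 - 0) = 4
∂y/∂w = x = 0
∂L/∂w = 4 × 0 = 0

Claimed value: 0
Correct: The correct gradient is 0.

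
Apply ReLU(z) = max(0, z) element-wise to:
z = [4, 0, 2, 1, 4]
h = [4, 0, 2, 1, 4]

ReLU applied element-wise: max(0,4)=4, max(0,0)=0, max(0,2)=2, max(0,1)=1, max(0,4)=4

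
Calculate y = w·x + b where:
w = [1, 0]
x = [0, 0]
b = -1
y = -1

y = (1)(0) + (0)(0) + -1 = -1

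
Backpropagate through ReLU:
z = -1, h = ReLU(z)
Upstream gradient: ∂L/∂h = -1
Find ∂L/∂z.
∂L/∂z = 0

h = ReLU(-1) = 0
Since z < 0: ∂h/∂z = 0
∂L/∂z = ∂L/∂h · ∂h/∂z = -1 × 0 = 0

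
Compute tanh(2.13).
0.9721

tanh(2.13) = (e^(2.13) - e^(-2.13))/(e^(2.13) + e^(-2.13)) = 0.9721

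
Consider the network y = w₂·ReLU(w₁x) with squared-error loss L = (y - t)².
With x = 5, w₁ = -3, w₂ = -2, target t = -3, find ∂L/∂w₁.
∂L/∂w₁ = 0

Forward pass:
z = w₁x = -3×5 = -15
h = ReLU(-15) = 0
y = w₂h = -2×0 = 0

Backward pass:
∂L/∂y = 2(y - t) = 2(0 - -3) = 6
∂y/∂h = w₂ = -2
∂h/∂z = 0 (ReLU derivative)
∂z/∂w₁ = x = 5

∂L/∂w₁ = 6 × -2 × 0 × 5 = 0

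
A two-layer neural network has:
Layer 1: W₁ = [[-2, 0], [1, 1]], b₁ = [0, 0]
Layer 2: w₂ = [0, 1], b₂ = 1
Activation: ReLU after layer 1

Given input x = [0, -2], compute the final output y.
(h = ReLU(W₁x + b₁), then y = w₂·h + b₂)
y = 1

Layer 1 pre-activation: z₁ = [0, -2]
After ReLU: h = [0, 0]
Layer 2 output: y = 0×0 + 1×0 + 1 = 1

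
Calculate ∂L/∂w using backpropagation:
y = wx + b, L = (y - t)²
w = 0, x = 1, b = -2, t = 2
∂L/∂w = -8

y = wx + b = (0)(1) + -2 = -2
∂L/∂y = 2(y - t) = 2(-2 - 2) = -8
∂y/∂w = x = 1
∂L/∂w = ∂L/∂y · ∂y/∂w = -8 × 1 = -8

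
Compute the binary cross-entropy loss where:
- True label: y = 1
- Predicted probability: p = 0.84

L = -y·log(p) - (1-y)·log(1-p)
L = 0.1744

L = -1·log(0.84) - 0·log(0.16) = -log(0.84) = 0.1744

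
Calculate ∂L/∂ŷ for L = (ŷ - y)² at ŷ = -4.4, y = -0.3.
∂L/∂ŷ = -8.2

∂L/∂ŷ = 2(ŷ - y) = 2(-4.4 - -0.3) = 2(-4.1) = -8.2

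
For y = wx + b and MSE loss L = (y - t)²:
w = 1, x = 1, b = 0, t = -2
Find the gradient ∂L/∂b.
∂L/∂b = 6

y = wx + b = (1)(1) + 0 = 1
∂L/∂y = 2(y - t) = 2(1 - -2) = 6
∂y/∂b = 1
∂L/∂b = ∂L/∂y · ∂y/∂b = 6 × 1 = 6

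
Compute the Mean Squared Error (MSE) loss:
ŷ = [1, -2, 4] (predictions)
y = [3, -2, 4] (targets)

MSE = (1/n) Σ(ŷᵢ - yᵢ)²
MSE = 1.333

MSE = (1/3)((1-3)² + (-2--2)² + (4-4)²) = (1/3)(4 + 0 + 0) = 1.333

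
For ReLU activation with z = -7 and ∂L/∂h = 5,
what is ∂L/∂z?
∂L/∂z = 0

h = ReLU(-7) = 0
Since z < 0: ∂h/∂z = 0
∂L/∂z = ∂L/∂h · ∂h/∂z = 5 × 0 = 0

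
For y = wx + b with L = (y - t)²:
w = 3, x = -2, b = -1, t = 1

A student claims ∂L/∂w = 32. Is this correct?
Correct

y = (3)(-2) + -1 = -7
∂L/∂y = 2(y - t) = 2(-7 - 1) = -16
∂y/∂w = x = -2
∂L/∂w = -16 × -2 = 32

Claimed value: 32
Correct: The correct gradient is 32.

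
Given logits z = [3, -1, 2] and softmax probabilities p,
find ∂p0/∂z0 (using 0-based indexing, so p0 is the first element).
∂p0/∂z0 = 0.201

p = softmax(z) = [0.7214, 0.01321, 0.2654]
p0 = 0.7214

∂p0/∂z0 = p0(1 - p0) = 0.7214 × (1 - 0.7214) = 0.201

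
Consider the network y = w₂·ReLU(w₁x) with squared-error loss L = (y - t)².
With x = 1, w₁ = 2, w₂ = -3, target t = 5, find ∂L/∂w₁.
∂L/∂w₁ = 66

Forward pass:
z = w₁x = 2×1 = 2
h = ReLU(2) = 2
y = w₂h = -3×2 = -6

Backward pass:
∂L/∂y = 2(y - t) = 2(-6 - 5) = -22
∂y/∂h = w₂ = -3
∂h/∂z = 1 (ReLU derivative)
∂z/∂w₁ = x = 1

∂L/∂w₁ = -22 × -3 × 1 × 1 = 66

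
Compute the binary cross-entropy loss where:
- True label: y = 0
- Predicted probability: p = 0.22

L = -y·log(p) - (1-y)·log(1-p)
L = 0.2485

L = -0·log(0.22) - 1·log(0.78) = -log(0.78) = 0.2485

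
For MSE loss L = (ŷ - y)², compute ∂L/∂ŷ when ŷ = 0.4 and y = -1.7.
∂L/∂ŷ = 4.2

∂L/∂ŷ = 2(ŷ - y) = 2(0.4 - -1.7) = 2(2.1) = 4.2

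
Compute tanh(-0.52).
-0.4777

tanh(-0.52) = (e^(-0.52) - e^(0.52))/(e^(-0.52) + e^(0.52)) = -0.4777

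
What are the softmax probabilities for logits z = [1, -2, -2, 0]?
p = [0.6815, 0.0339, 0.0339, 0.2507]

exp(z) = [2.718, 0.1353, 0.1353, 1]
Sum = 3.989
p = [0.6815, 0.0339, 0.0339, 0.2507]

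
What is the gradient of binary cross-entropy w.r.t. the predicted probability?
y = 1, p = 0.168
∂L/∂p = -5.952

∂L/∂p = -y/p + (1-y)/(1-p) = -1/0.168 + 0 = -5.952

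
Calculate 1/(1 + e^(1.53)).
0.178

sigmoid(-1.53) = 1/(1 + e^(1.53)) = 1/(1 + 4.618) = 0.178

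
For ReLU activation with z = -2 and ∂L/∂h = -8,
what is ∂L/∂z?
∂L/∂z = 0

h = ReLU(-2) = 0
Since z < 0: ∂h/∂z = 0
∂L/∂z = ∂L/∂h · ∂h/∂z = -8 × 0 = 0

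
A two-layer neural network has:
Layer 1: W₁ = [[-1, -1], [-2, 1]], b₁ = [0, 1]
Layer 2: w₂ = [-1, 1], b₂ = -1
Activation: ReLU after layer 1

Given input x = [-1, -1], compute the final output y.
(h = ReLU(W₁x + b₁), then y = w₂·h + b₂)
y = -1

Layer 1 pre-activation: z₁ = [2, 2]
After ReLU: h = [2, 2]
Layer 2 output: y = -1×2 + 1×2 + -1 = -1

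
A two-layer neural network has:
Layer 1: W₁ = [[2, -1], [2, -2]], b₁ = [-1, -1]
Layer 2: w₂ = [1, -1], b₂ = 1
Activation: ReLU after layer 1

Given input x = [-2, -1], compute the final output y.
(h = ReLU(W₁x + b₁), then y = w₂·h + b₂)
y = 1

Layer 1 pre-activation: z₁ = [-4, -3]
After ReLU: h = [0, 0]
Layer 2 output: y = 1×0 + -1×0 + 1 = 1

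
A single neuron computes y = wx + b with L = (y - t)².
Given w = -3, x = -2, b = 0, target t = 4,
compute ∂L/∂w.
∂L/∂w = -8

y = wx + b = (-3)(-2) + 0 = 6
∂L/∂y = 2(y - t) = 2(6 - 4) = 4
∂y/∂w = x = -2
∂L/∂w = ∂L/∂y · ∂y/∂w = 4 × -2 = -8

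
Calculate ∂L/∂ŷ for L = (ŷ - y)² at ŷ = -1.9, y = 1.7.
∂L/∂ŷ = -7.2

∂L/∂ŷ = 2(ŷ - y) = 2(-1.9 - 1.7) = 2(-3.6) = -7.2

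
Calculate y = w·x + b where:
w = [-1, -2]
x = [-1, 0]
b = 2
y = 3

y = (-1)(-1) + (-2)(0) + 2 = 3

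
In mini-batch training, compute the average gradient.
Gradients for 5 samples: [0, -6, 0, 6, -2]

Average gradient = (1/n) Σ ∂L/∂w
Average gradient = -0.4

Average = (1/5)(0 + -6 + 0 + 6 + -2) = -2/5 = -0.4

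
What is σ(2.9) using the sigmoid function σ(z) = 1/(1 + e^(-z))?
0.9478

sigmoid(2.9) = 1/(1 + e^(-2.9)) = 1/(1 + 0.05502) = 0.9478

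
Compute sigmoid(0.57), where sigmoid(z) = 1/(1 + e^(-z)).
0.6388

sigmoid(0.57) = 1/(1 + e^(-0.57)) = 1/(1 + 0.5655) = 0.6388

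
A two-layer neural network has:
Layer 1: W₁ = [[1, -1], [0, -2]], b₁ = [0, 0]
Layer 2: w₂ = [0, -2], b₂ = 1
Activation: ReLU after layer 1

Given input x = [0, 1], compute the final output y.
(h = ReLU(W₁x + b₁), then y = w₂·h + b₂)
y = 1

Layer 1 pre-activation: z₁ = [-1, -2]
After ReLU: h = [0, 0]
Layer 2 output: y = 0×0 + -2×0 + 1 = 1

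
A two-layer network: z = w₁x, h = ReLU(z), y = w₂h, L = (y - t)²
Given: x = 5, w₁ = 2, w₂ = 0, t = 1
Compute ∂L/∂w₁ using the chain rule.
∂L/∂w₁ = 0

Forward pass:
z = w₁x = 2×5 = 10
h = ReLU(10) = 10
y = w₂h = 0×10 = 0

Backward pass:
∂L/∂y = 2(y - t) = 2(0 - 1) = -2
∂y/∂h = w₂ = 0
∂h/∂z = 1 (ReLU derivative)
∂z/∂w₁ = x = 5

∂L/∂w₁ = -2 × 0 × 1 × 5 = 0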